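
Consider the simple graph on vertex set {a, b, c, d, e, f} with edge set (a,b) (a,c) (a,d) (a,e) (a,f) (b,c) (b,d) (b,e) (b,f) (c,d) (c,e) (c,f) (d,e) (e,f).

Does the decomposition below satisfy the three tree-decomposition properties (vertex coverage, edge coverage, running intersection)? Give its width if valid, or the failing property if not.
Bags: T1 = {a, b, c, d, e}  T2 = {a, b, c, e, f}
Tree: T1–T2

Yes; width 4.

Checking the three conditions: (i) the bags cover all of {a, b, c, d, e, f}; (ii) for each edge, some bag contains both endpoints; (iii) the bags containing any fixed vertex form a subtree. All hold, so the decomposition is valid with width 5 − 1 = 4.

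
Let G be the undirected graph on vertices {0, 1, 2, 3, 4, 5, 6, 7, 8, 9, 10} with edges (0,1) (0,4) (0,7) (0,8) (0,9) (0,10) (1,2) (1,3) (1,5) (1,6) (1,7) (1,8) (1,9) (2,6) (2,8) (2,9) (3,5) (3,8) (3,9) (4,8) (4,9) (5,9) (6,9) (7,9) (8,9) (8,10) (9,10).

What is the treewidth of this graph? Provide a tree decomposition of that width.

Each bag holds 4 vertices, so the decomposition has width 3, which upper-bounds the treewidth. On the other hand G contains the 4-clique {0, 1, 8, 9}. A clique must lie in a single bag of any decomposition, so no decomposition can have width below 3. Therefore the treewidth is 3.

Treewidth 3.
One such decomposition:
Bags: B1 = {0, 8, 9, 10}  B2 = {0, 1, 8, 9}  B3 = {1, 2, 8, 9}  B4 = {0, 4, 8, 9}  B5 = {1, 3, 8, 9}  B6 = {1, 3, 5, 9}  B7 = {0, 1, 7, 9}  B8 = {1, 2, 6, 9}
Tree: B1–B2, B2–B3, B1–B4, B3–B5, B5–B6, B2–B7, B3–B8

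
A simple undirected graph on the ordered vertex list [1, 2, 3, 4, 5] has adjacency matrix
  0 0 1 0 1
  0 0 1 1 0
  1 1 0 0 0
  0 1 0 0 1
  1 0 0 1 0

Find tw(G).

A width-2 tree decomposition is:
Bags: B1 = {1, 3, 5}  B2 = {2, 3, 5}  B3 = {2, 4, 5}
Tree: B1–B2, B2–B3
Each bag holds 3 vertices, so the decomposition has width 2, which upper-bounds the treewidth. The edges 5–1–3–2–4–5 form a cycle, so G is not a tree and its treewidth is at least 2. The upper and lower bounds meet at 2, so that is the treewidth.

2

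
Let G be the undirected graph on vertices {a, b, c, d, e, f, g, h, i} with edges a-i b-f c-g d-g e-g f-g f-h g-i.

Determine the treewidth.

A width-1 tree decomposition is:
Bags: B1 = {e, g}  B2 = {f, g}  B3 = {d, g}  B4 = {g, i}  B5 = {b, f}  B6 = {a, i}  B7 = {f, h}  B8 = {c, g}
Tree: B1–B2, B2–B3, B2–B4, B2–B5, B4–B6, B2–B7, B3–B8
Each bag holds 2 vertices, so the decomposition has width 1, which upper-bounds the treewidth. Any graph with an edge has treewidth ≥ 1, and G has the edge e–g. The upper and lower bounds meet at 1, so that is the treewidth.

1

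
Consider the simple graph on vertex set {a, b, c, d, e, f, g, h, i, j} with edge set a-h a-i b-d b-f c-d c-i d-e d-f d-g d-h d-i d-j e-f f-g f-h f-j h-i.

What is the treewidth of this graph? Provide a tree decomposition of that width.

Treewidth 2.
Bags: B1 = {b, d, f}  B2 = {d, f, h}  B3 = {d, h, i}  B4 = {d, e, f}  B5 = {c, d, i}  B6 = {d, f, j}  B7 = {d, f, g}  B8 = {a, h, i}
Tree: B1–B2, B2–B3, B1–B4, B3–B5, B4–B6, B2–B7, B3–B8

Each bag holds 3 vertices, so the decomposition has width 2, which upper-bounds the treewidth. On the other hand G contains the 3-clique {c, d, i}. A clique must lie in a single bag of any decomposition, so no decomposition can have width below 2. The upper and lower bounds meet at 2, so that is the treewidth.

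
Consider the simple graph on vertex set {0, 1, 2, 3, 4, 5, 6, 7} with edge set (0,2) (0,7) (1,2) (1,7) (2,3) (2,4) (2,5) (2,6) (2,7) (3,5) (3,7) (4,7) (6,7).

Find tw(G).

A width-2 tree decomposition is:
Bags: B1 = {2, 3, 7}  B2 = {0, 2, 7}  B3 = {1, 2, 7}  B4 = {2, 3, 5}  B5 = {2, 4, 7}  B6 = {2, 6, 7}
Tree: B1–B2, B1–B3, B1–B4, B3–B5, B3–B6
Each bag holds 3 vertices, so the decomposition has width 2, which upper-bounds the treewidth. Conversely, {2, 3, 5} is a clique of size 3, and the vertices of any clique must share a bag in every tree decomposition; so some bag has ≥ 3 vertices and tw(G) ≥ 2. Combining the bounds, tw(G) = 2.

2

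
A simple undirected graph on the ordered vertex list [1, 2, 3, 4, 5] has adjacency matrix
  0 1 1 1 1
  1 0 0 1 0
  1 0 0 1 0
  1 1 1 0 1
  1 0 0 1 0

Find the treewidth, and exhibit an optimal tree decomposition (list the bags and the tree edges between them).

Treewidth 2.
One optimal decomposition is:
Bags: B1 = {1, 3, 4}  B2 = {1, 2, 4}  B3 = {1, 4, 5}
Tree: B1–B2, B2–B3

Every bag has size at most 3, so the width is 3 − 1 = 2 and tw(G) ≤ 2. For the lower bound, the 3 vertices {1, 2, 4} are pairwise adjacent, and any tree decomposition puts a clique entirely inside one bag — forcing width ≥ 2. Hence tw(G) = 2 exactly.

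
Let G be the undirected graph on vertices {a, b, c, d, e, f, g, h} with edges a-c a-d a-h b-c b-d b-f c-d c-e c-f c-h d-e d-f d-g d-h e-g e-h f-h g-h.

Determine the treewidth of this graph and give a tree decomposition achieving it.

Treewidth 3.
Bags: B1 = {c, d, f, h}  B2 = {c, d, e, h}  B3 = {b, c, d, f}  B4 = {a, c, d, h}  B5 = {d, e, g, h}
Tree: B1–B2, B1–B3, B1–B4, B2–B5

Each bag holds 4 vertices, so the decomposition has width 3, which upper-bounds the treewidth. On the other hand G contains the 4-clique {d, e, g, h}. A clique must lie in a single bag of any decomposition, so no decomposition can have width below 3. The upper and lower bounds meet at 3, so that is the treewidth.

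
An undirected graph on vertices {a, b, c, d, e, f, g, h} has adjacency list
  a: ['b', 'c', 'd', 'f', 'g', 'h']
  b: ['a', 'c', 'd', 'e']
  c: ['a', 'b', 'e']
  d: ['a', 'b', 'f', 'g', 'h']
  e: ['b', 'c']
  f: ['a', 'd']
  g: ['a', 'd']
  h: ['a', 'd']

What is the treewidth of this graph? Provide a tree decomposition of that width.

Each bag holds 3 vertices, so the decomposition has width 2, which upper-bounds the treewidth. For the lower bound, the 3 vertices {b, c, e} are pairwise adjacent, and any tree decomposition puts a clique entirely inside one bag — forcing width ≥ 2. Combining the bounds, tw(G) = 2.

Treewidth 2.
One such decomposition:
Bags: B1 = {a, d, h}  B2 = {a, b, d}  B3 = {a, b, c}  B4 = {a, d, f}  B5 = {a, d, g}  B6 = {b, c, e}
Tree: B1–B2, B2–B3, B1–B4, B4–B5, B3–B6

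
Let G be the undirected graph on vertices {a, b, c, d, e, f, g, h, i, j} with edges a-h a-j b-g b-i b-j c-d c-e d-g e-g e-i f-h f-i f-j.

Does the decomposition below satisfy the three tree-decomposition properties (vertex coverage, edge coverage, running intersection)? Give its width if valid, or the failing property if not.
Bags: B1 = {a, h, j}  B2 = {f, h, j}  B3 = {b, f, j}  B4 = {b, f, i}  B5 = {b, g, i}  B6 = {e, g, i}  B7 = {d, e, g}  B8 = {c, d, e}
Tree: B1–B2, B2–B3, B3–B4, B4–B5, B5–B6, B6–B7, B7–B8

Every vertex of G appears in some bag (union = {a, b, c, d, e, f, g, h, i, j}); every edge is covered by a bag; and for each vertex v the set of bags containing v is connected in the bag tree. The decomposition is therefore valid. The largest bag has 3 vertices, so the width is 2.

Yes; width 2.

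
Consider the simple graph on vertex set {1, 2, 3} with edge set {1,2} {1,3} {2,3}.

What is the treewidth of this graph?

A width-2 tree decomposition is:
Bags: B1 = {1, 2, 3}
Tree: (single bag)
With just one bag of size 3, the width is 3 − 1 = 2, so tw(G) ≤ 2. On the other hand G contains the 3-clique {1, 2, 3}. A clique must lie in a single bag of any decomposition, so no decomposition can have width below 2. Combining the bounds, tw(G) = 2.

2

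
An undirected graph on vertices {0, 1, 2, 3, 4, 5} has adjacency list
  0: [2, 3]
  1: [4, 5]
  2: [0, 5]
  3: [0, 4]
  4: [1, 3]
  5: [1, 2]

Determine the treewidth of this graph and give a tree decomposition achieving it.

Treewidth 2.
Bags: B1 = {1, 2, 5}  B2 = {0, 1, 2}  B3 = {0, 1, 3}  B4 = {1, 3, 4}
Tree: B1–B2, B2–B3, B3–B4

Each bag holds 3 vertices, so the decomposition has width 2, which upper-bounds the treewidth. For the lower bound, G contains the cycle 1–5–2–0–3–4–1, so G is not a forest; only forests have treewidth ≤ 1, hence tw(G) ≥ 2. Therefore the treewidth is 2.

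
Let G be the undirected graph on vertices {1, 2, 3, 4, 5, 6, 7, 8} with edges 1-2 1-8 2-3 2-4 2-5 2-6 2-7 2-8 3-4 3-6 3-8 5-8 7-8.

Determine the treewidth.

2

A width-2 tree decomposition is:
Bags: B1 = {2, 3, 8}  B2 = {2, 3, 4}  B3 = {2, 3, 6}  B4 = {2, 5, 8}  B5 = {2, 7, 8}  B6 = {1, 2, 8}
Tree: B1–B2, B2–B3, B1–B4, B1–B5, B1–B6
Every bag has size at most 3, so the width is 3 − 1 = 2 and tw(G) ≤ 2. On the other hand G contains the 3-clique {1, 2, 8}. A clique must lie in a single bag of any decomposition, so no decomposition can have width below 2. Combining the bounds, tw(G) = 2.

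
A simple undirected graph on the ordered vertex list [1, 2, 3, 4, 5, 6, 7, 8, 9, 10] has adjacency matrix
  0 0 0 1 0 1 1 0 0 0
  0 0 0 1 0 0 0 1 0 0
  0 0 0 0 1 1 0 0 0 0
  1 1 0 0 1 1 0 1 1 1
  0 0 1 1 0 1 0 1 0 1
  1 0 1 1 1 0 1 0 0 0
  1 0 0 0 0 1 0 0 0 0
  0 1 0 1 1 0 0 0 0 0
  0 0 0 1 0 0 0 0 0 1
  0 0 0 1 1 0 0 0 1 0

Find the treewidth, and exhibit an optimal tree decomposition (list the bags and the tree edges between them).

Treewidth 2.
One optimal decomposition is:
Bags: B1 = {1, 4, 6}  B2 = {4, 5, 6}  B3 = {3, 5, 6}  B4 = {1, 6, 7}  B5 = {4, 5, 8}  B6 = {4, 5, 10}  B7 = {4, 9, 10}  B8 = {2, 4, 8}
Tree: B1–B2, B2–B3, B1–B4, B2–B5, B2–B6, B6–B7, B5–B8

Each bag holds 3 vertices, so the decomposition has width 2, which upper-bounds the treewidth. Conversely, {3, 5, 6} is a clique of size 3, and the vertices of any clique must share a bag in every tree decomposition; so some bag has ≥ 3 vertices and tw(G) ≥ 2. The upper and lower bounds meet at 2, so that is the treewidth.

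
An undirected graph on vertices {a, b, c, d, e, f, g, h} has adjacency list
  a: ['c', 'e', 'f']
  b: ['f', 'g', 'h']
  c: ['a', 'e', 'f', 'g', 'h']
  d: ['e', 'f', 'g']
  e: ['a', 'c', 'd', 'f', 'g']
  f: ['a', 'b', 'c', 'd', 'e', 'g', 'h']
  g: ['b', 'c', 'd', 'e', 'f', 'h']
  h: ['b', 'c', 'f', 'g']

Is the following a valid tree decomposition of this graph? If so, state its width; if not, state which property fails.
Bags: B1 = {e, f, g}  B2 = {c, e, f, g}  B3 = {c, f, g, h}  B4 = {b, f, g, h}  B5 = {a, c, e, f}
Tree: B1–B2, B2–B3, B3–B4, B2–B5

A tree decomposition must satisfy three properties: every vertex lies in some bag; for every edge, both endpoints lie together in some bag; and for every vertex, the bags containing it form a connected subtree. Here vertex d appears in no bag, so the decomposition is invalid.

No — vertex d appears in no bag.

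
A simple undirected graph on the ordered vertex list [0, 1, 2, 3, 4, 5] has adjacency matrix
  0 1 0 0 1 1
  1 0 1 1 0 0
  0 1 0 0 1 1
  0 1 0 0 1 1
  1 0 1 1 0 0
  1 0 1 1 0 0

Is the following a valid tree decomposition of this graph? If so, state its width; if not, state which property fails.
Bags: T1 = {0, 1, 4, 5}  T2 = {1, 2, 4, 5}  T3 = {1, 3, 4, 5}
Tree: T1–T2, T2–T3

Vertex coverage: the bags together contain {0, 1, 2, 3, 4, 5}, the full vertex set. Edge coverage: each edge of G has both endpoints in at least one bag. Running intersection: for every vertex, the bags containing it form a connected subtree. All three properties hold, so this is a valid tree decomposition of width max|bag| − 1 = 3, and hence tw(G) ≤ 3.

Yes; width 3.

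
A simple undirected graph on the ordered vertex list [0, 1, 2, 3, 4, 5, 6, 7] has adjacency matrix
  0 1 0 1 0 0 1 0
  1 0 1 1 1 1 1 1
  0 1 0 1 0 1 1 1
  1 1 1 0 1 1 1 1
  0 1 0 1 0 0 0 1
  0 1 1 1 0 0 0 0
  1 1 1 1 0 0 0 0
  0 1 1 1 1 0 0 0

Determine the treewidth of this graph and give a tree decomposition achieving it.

Treewidth 3.
Bags: B1 = {0, 1, 3, 6}  B2 = {1, 2, 3, 6}  B3 = {1, 2, 3, 7}  B4 = {1, 3, 4, 7}  B5 = {1, 2, 3, 5}
Tree: B1–B2, B2–B3, B3–B4, B2–B5

Every bag has size at most 4, so the width is 4 − 1 = 3 and tw(G) ≤ 3. On the other hand G contains the 4-clique {0, 1, 3, 6}. A clique must lie in a single bag of any decomposition, so no decomposition can have width below 3. The upper and lower bounds meet at 3, so that is the treewidth.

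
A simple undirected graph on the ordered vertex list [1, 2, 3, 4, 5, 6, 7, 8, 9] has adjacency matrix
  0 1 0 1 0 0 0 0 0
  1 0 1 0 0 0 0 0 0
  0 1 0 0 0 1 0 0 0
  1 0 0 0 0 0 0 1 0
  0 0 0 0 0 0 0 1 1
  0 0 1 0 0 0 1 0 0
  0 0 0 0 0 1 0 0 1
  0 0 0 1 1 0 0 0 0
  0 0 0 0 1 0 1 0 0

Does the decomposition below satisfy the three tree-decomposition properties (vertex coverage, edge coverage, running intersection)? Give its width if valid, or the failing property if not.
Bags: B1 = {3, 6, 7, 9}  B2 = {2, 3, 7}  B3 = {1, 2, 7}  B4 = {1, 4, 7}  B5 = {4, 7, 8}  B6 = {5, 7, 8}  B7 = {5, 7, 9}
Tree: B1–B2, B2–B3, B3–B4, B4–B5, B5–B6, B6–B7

A tree decomposition must satisfy three properties: every vertex lies in some bag; for every edge, both endpoints lie together in some bag; and for every vertex, the bags containing it form a connected subtree. Here bags containing vertex 9 are not connected in the tree, so the decomposition is invalid.

No — bags containing vertex 9 are not connected in the tree.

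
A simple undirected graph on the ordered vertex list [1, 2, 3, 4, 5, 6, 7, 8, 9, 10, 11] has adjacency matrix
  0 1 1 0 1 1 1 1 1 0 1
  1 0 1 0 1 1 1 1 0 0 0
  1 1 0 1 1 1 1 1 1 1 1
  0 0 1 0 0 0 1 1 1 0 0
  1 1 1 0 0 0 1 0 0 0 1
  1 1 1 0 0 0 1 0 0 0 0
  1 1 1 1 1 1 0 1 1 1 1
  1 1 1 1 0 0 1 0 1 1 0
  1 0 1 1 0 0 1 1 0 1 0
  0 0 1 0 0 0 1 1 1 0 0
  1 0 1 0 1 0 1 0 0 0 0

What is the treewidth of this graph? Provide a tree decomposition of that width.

Treewidth 4.
One such decomposition:
Bags: B1 = {1, 3, 7, 8, 9}  B2 = {1, 2, 3, 7, 8}  B3 = {1, 2, 3, 5, 7}  B4 = {3, 7, 8, 9, 10}  B5 = {1, 3, 5, 7, 11}  B6 = {3, 4, 7, 8, 9}  B7 = {1, 2, 3, 6, 7}
Tree: B1–B2, B2–B3, B1–B4, B3–B5, B4–B6, B2–B7

Every bag has size at most 5, so the width is 5 − 1 = 4 and tw(G) ≤ 4. Conversely, {1, 3, 7, 8, 9} is a clique of size 5, and the vertices of any clique must share a bag in every tree decomposition; so some bag has ≥ 5 vertices and tw(G) ≥ 4. The upper and lower bounds meet at 4, so that is the treewidth.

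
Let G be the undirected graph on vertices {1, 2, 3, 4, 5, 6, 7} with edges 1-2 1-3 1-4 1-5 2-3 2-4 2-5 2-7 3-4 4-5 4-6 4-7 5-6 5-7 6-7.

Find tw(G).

A width-3 tree decomposition is:
Bags: B1 = {2, 4, 5, 7}  B2 = {1, 2, 4, 5}  B3 = {1, 2, 3, 4}  B4 = {4, 5, 6, 7}
Tree: B1–B2, B2–B3, B1–B4
Each bag holds 4 vertices, so the decomposition has width 3, which upper-bounds the treewidth. Conversely, {1, 2, 3, 4} is a clique of size 4, and the vertices of any clique must share a bag in every tree decomposition; so some bag has ≥ 4 vertices and tw(G) ≥ 3. Hence tw(G) = 3 exactly.

3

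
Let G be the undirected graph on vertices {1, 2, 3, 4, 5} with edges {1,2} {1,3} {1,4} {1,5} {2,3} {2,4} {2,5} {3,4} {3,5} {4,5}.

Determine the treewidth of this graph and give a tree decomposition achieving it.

With just one bag of size 5, the width is 5 − 1 = 4, so tw(G) ≤ 4. On the other hand G contains the 5-clique {1, 2, 3, 4, 5}. A clique must lie in a single bag of any decomposition, so no decomposition can have width below 4. Hence tw(G) = 4 exactly.

Treewidth 4.
Bags: B1 = {1, 2, 3, 4, 5}
Tree: (single bag)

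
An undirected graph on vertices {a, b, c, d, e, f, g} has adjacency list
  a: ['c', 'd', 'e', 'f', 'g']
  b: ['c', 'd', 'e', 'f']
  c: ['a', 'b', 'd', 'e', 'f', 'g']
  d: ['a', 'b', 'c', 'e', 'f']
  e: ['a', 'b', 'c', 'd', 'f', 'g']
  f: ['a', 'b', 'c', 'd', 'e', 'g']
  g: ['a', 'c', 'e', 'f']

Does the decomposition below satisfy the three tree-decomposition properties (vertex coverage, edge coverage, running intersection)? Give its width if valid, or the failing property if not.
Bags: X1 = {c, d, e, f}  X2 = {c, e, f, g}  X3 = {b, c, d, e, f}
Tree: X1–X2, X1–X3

A tree decomposition must satisfy three properties: every vertex lies in some bag; for every edge, both endpoints lie together in some bag; and for every vertex, the bags containing it form a connected subtree. Here vertex a appears in no bag, so the decomposition is invalid.

No — vertex a appears in no bag.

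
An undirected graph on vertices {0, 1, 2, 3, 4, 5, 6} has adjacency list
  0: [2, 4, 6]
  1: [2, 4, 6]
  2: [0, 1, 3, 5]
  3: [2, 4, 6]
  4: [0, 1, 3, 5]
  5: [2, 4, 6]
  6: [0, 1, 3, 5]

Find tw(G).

A width-3 tree decomposition is:
Bags: B1 = {1, 2, 4, 6}  B2 = {0, 2, 4, 6}  B3 = {2, 4, 5, 6}  B4 = {2, 3, 4, 6}
Tree: B1–B2, B2–B3, B3–B4
Every bag has size at most 4, so the width is 4 − 1 = 3 and tw(G) ≤ 3. For the lower bound: the 4 vertex sets {1,2}, {0,4}, {6}, {5} are disjoint, each induces a connected subgraph, and every pair is joined by at least one edge of G. Contracting each set to a single vertex therefore yields K_{4} as a minor, and since treewidth is minor-monotone, tw(G) ≥ tw(K_{4}) = 3. Combining the bounds, tw(G) = 3.

3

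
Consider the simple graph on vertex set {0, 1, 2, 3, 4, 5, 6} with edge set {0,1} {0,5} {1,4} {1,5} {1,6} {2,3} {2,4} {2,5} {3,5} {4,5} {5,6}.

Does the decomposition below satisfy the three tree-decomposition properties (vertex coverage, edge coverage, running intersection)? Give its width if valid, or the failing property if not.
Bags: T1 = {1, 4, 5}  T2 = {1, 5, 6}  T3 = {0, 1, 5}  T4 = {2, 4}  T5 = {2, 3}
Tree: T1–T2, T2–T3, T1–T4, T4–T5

A tree decomposition must satisfy three properties: every vertex lies in some bag; for every edge, both endpoints lie together in some bag; and for every vertex, the bags containing it form a connected subtree. Here edge (5,2) lies in no bag, so the decomposition is invalid.

No — edge (5,2) lies in no bag.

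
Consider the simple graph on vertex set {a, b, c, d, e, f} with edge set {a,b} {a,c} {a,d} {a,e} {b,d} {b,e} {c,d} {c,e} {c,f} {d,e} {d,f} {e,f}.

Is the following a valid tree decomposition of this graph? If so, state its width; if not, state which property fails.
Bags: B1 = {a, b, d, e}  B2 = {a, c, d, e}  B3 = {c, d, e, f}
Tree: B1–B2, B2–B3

Yes; width 3.

Checking the three conditions: (i) the bags cover all of {a, b, c, d, e, f}; (ii) for each edge, some bag contains both endpoints; (iii) the bags containing any fixed vertex form a subtree. All hold, so the decomposition is valid with width 4 − 1 = 3.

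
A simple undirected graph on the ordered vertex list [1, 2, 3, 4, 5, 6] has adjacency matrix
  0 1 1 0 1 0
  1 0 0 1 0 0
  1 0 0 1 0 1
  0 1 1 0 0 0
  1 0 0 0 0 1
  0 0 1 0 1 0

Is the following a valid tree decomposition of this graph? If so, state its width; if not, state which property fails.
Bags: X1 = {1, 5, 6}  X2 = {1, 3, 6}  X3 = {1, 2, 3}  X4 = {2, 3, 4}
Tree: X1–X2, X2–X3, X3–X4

Every vertex of G appears in some bag (union = {1, 2, 3, 4, 5, 6}); every edge is covered by a bag; and for each vertex v the set of bags containing v is connected in the bag tree. The decomposition is therefore valid. The largest bag has 3 vertices, so the width is 2.

Yes; width 2.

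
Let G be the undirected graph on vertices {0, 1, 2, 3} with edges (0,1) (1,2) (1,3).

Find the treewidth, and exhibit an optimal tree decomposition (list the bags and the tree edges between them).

Treewidth 1.
One optimal decomposition is:
Bags: B1 = {1, 3}  B2 = {1, 2}  B3 = {0, 1}
Tree: B1–B2, B1–B3

Each bag holds 2 vertices, so the decomposition has width 1, which upper-bounds the treewidth. Any graph with an edge has treewidth ≥ 1, and G has the edge 1–3. Therefore the treewidth is 1.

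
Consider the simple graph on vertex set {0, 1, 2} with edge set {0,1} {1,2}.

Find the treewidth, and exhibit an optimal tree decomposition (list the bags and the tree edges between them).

Treewidth 1.
One optimal decomposition is:
Bags: B1 = {1, 2}  B2 = {0, 1}
Tree: B1–B2

The largest bag has 2 vertices, giving width 1; this decomposition certifies tw(G) ≤ 1. G has an edge, so its treewidth is at least 1. Combining the bounds, tw(G) = 1.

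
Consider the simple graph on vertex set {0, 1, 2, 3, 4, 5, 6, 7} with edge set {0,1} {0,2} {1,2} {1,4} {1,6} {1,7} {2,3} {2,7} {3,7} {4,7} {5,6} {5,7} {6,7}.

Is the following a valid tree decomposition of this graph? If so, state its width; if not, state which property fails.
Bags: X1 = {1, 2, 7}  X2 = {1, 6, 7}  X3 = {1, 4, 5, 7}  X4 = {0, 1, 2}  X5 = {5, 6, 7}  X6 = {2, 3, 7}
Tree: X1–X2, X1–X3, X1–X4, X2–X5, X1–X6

A tree decomposition must satisfy three properties: every vertex lies in some bag; for every edge, both endpoints lie together in some bag; and for every vertex, the bags containing it form a connected subtree. Here bags containing vertex 5 are not connected in the tree, so the decomposition is invalid.

No — bags containing vertex 5 are not connected in the tree.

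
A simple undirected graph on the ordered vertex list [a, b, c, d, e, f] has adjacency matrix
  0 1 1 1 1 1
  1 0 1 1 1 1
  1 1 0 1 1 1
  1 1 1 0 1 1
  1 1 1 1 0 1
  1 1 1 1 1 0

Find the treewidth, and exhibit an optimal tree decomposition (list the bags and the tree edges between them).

Treewidth 5.
Bags: B1 = {a, b, c, d, e, f}
Tree: (single bag)

With just one bag of size 6, the width is 6 − 1 = 5, so tw(G) ≤ 5. Conversely, {a, b, c, d, e, f} is a clique of size 6, and the vertices of any clique must share a bag in every tree decomposition; so some bag has ≥ 6 vertices and tw(G) ≥ 5. Hence tw(G) = 5 exactly.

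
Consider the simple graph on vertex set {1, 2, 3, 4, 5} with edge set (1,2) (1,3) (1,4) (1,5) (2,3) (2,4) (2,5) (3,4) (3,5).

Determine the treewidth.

3

A width-3 tree decomposition is:
Bags: B1 = {1, 2, 3, 4}  B2 = {1, 2, 3, 5}
Tree: B1–B2
Each bag holds 4 vertices, so the decomposition has width 3, which upper-bounds the treewidth. For the lower bound, the 4 vertices {1, 2, 3, 4} are pairwise adjacent, and any tree decomposition puts a clique entirely inside one bag — forcing width ≥ 3. Combining the bounds, tw(G) = 3.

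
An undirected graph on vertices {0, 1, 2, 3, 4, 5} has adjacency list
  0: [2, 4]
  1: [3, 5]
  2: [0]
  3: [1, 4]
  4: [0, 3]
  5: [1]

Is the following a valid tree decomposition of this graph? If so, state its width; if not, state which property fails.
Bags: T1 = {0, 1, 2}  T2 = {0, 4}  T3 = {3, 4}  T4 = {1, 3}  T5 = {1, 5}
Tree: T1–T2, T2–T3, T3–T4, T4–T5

A tree decomposition must satisfy three properties: every vertex lies in some bag; for every edge, both endpoints lie together in some bag; and for every vertex, the bags containing it form a connected subtree. Here bags containing vertex 1 are not connected in the tree, so the decomposition is invalid.

No — bags containing vertex 1 are not connected in the tree.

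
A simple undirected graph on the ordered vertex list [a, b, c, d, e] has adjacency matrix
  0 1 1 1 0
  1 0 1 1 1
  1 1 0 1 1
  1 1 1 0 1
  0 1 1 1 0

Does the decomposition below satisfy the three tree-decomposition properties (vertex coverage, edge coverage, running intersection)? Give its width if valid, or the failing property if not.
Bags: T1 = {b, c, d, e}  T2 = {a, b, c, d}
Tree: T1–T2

Vertex coverage: the bags together contain {a, b, c, d, e}, the full vertex set. Edge coverage: each edge of G has both endpoints in at least one bag. Running intersection: for every vertex, the bags containing it form a connected subtree. All three properties hold, so this is a valid tree decomposition of width max|bag| − 1 = 3, and hence tw(G) ≤ 3.

Yes; width 3.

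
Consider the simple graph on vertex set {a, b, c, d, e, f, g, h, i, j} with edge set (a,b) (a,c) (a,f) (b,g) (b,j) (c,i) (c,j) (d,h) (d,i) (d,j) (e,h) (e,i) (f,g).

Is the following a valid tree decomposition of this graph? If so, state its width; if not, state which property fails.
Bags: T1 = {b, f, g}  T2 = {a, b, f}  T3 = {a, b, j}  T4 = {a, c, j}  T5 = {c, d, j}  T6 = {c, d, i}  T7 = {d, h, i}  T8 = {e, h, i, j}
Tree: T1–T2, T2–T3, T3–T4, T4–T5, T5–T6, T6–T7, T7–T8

A tree decomposition must satisfy three properties: every vertex lies in some bag; for every edge, both endpoints lie together in some bag; and for every vertex, the bags containing it form a connected subtree. Here bags containing vertex j are not connected in the tree, so the decomposition is invalid.

No — bags containing vertex j are not connected in the tree.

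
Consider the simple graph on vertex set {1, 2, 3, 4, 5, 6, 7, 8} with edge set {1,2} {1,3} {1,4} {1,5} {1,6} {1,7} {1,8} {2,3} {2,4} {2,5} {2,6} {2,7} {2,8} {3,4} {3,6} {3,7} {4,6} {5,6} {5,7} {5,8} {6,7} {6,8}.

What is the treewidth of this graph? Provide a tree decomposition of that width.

Treewidth 4.
One optimal decomposition is:
Bags: B1 = {1, 2, 5, 6, 7}  B2 = {1, 2, 3, 6, 7}  B3 = {1, 2, 5, 6, 8}  B4 = {1, 2, 3, 4, 6}
Tree: B1–B2, B1–B3, B2–B4

Every bag has size at most 5, so the width is 5 − 1 = 4 and tw(G) ≤ 4. For the lower bound, the 5 vertices {1, 2, 5, 6, 8} are pairwise adjacent, and any tree decomposition puts a clique entirely inside one bag — forcing width ≥ 4. The upper and lower bounds meet at 4, so that is the treewidth.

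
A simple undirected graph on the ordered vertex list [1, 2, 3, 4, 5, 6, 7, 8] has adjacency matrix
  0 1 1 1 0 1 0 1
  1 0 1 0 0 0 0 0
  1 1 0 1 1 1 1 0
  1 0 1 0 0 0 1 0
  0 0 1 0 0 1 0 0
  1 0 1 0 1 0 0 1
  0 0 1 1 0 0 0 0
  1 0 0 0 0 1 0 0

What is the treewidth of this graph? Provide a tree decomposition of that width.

Every bag has size at most 3, so the width is 3 − 1 = 2 and tw(G) ≤ 2. For the lower bound, the 3 vertices {1, 6, 8} are pairwise adjacent, and any tree decomposition puts a clique entirely inside one bag — forcing width ≥ 2. Therefore the treewidth is 2.

Treewidth 2.
One optimal decomposition is:
Bags: B1 = {1, 6, 8}  B2 = {1, 3, 6}  B3 = {1, 3, 4}  B4 = {3, 4, 7}  B5 = {1, 2, 3}  B6 = {3, 5, 6}
Tree: B1–B2, B2–B3, B3–B4, B3–B5, B2–B6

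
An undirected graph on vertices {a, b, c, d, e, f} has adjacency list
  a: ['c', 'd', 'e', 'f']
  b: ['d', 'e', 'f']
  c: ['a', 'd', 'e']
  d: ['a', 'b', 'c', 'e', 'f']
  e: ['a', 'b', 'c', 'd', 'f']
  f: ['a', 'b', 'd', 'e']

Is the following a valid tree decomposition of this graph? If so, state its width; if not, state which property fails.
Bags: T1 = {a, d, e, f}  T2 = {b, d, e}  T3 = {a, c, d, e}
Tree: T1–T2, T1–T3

No — edge (f,b) lies in no bag.

A tree decomposition must satisfy three properties: every vertex lies in some bag; for every edge, both endpoints lie together in some bag; and for every vertex, the bags containing it form a connected subtree. Here edge (f,b) lies in no bag, so the decomposition is invalid.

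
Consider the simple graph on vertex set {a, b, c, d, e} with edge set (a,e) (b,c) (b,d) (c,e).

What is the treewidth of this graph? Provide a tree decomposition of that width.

Treewidth 1.
One optimal decomposition is:
Bags: B1 = {b, d}  B2 = {b, c}  B3 = {c, e}  B4 = {a, e}
Tree: B1–B2, B2–B3, B3–B4

The largest bag has 2 vertices, giving width 1; this decomposition certifies tw(G) ≤ 1. Any graph with an edge has treewidth ≥ 1, and G has the edge d–b. The upper and lower bounds meet at 1, so that is the treewidth.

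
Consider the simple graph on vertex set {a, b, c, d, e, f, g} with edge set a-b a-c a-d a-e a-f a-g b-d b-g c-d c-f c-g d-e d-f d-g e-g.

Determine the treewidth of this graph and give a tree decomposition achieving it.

The largest bag has 4 vertices, giving width 3; this decomposition certifies tw(G) ≤ 3. On the other hand G contains the 4-clique {a, d, e, g}. A clique must lie in a single bag of any decomposition, so no decomposition can have width below 3. Therefore the treewidth is 3.

Treewidth 3.
Bags: B1 = {a, c, d, f}  B2 = {a, c, d, g}  B3 = {a, d, e, g}  B4 = {a, b, d, g}
Tree: B1–B2, B2–B3, B3–B4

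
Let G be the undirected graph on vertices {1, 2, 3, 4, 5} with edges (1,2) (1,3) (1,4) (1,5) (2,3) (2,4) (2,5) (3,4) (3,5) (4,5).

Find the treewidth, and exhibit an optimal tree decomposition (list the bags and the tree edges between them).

Treewidth 4.
One optimal decomposition is:
Bags: B1 = {1, 2, 3, 4, 5}
Tree: (single bag)

A single bag containing all 5 vertices is trivially a valid decomposition of width 4. On the other hand G contains the 5-clique {1, 2, 3, 4, 5}. A clique must lie in a single bag of any decomposition, so no decomposition can have width below 4. Therefore the treewidth is 4.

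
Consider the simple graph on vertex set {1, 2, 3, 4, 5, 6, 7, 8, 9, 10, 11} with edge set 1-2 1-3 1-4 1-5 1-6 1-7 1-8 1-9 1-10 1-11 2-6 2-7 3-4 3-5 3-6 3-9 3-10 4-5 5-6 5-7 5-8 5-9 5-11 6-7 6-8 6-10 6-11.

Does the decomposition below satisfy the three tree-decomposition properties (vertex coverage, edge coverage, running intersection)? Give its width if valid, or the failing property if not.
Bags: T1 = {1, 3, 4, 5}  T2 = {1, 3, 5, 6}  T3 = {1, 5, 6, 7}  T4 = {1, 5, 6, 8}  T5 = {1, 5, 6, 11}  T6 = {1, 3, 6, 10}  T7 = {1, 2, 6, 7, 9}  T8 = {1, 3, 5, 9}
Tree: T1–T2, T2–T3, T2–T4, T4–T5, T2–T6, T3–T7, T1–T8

A tree decomposition must satisfy three properties: every vertex lies in some bag; for every edge, both endpoints lie together in some bag; and for every vertex, the bags containing it form a connected subtree. Here bags containing vertex 9 are not connected in the tree, so the decomposition is invalid.

No — bags containing vertex 9 are not connected in the tree.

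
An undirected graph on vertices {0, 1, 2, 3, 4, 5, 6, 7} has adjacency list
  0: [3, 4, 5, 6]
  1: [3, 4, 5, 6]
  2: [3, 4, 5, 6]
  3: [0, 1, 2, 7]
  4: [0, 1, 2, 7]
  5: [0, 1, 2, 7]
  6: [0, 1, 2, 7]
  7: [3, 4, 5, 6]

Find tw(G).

4

A width-4 tree decomposition is:
Bags: B1 = {0, 1, 2, 5, 7}  B2 = {0, 1, 2, 6, 7}  B3 = {0, 1, 2, 4, 7}  B4 = {0, 1, 2, 3, 7}
Tree: B1–B2, B2–B3, B3–B4
Every bag has size at most 5, so the width is 5 − 1 = 4 and tw(G) ≤ 4. For the lower bound: the 5 vertex sets {0,5}, {6,7}, {1,4}, {2}, {3} are disjoint, each induces a connected subgraph, and every pair is joined by at least one edge of G. Contracting each set to a single vertex therefore yields K_{5} as a minor, and since treewidth is minor-monotone, tw(G) ≥ tw(K_{5}) = 4. Therefore the treewidth is 4.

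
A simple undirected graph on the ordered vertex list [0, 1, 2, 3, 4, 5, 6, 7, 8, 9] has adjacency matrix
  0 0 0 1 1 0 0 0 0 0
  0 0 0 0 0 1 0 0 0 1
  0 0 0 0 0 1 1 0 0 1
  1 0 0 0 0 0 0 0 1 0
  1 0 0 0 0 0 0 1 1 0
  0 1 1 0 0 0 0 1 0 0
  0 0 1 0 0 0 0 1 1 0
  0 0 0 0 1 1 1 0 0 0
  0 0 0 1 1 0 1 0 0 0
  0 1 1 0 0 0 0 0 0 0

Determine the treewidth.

A width-2 tree decomposition is:
Bags: B1 = {0, 3, 8}  B2 = {0, 4, 8}  B3 = {4, 6, 8}  B4 = {4, 6, 7}  B5 = {2, 6, 7}  B6 = {2, 5, 7}  B7 = {2, 5, 9}  B8 = {1, 5, 9}
Tree: B1–B2, B2–B3, B3–B4, B4–B5, B5–B6, B6–B7, B7–B8
The largest bag has 3 vertices, giving width 2; this decomposition certifies tw(G) ≤ 2. For the lower bound, G contains the cycle 3–0–4–8–3, so G is not a forest; only forests have treewidth ≤ 1, hence tw(G) ≥ 2. Hence tw(G) = 2 exactly.

2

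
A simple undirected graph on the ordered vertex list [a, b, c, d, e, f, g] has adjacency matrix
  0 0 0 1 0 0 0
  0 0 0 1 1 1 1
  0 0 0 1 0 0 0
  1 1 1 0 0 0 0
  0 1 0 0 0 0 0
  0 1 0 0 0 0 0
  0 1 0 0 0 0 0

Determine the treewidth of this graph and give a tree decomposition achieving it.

Every bag has size at most 2, so the width is 2 − 1 = 1 and tw(G) ≤ 1. Any graph with an edge has treewidth ≥ 1, and G has the edge b–d. The upper and lower bounds meet at 1, so that is the treewidth.

Treewidth 1.
One optimal decomposition is:
Bags: B1 = {b, d}  B2 = {a, d}  B3 = {b, g}  B4 = {b, f}  B5 = {c, d}  B6 = {b, e}
Tree: B1–B2, B1–B3, B3–B4, B1–B5, B4–B6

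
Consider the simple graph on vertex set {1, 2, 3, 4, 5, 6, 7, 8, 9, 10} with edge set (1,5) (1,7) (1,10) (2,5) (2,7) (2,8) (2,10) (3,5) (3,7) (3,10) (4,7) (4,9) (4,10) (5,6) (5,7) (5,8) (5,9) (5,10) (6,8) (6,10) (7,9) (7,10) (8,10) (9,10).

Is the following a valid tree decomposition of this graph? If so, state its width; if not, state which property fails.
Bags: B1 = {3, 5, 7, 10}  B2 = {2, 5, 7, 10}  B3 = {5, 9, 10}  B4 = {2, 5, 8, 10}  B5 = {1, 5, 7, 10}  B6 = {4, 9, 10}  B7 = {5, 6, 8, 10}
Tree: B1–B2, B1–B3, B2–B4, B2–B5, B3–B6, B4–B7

No — edge (7,9) lies in no bag.

A tree decomposition must satisfy three properties: every vertex lies in some bag; for every edge, both endpoints lie together in some bag; and for every vertex, the bags containing it form a connected subtree. Here edge (7,9) lies in no bag, so the decomposition is invalid.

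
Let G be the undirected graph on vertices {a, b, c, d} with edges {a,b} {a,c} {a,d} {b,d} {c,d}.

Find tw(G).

A width-2 tree decomposition is:
Bags: B1 = {a, c, d}  B2 = {a, b, d}
Tree: B1–B2
The largest bag has 3 vertices, giving width 2; this decomposition certifies tw(G) ≤ 2. For the lower bound, the 3 vertices {a, c, d} are pairwise adjacent, and any tree decomposition puts a clique entirely inside one bag — forcing width ≥ 2. Hence tw(G) = 2 exactly.

2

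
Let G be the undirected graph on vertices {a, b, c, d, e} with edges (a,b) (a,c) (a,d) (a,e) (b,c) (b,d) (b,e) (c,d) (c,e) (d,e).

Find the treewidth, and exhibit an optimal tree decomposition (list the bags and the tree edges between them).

Treewidth 4.
One optimal decomposition is:
Bags: B1 = {a, b, c, d, e}
Tree: (single bag)

A single bag containing all 5 vertices is trivially a valid decomposition of width 4. Conversely, {a, b, c, d, e} is a clique of size 5, and the vertices of any clique must share a bag in every tree decomposition; so some bag has ≥ 5 vertices and tw(G) ≥ 4. Therefore the treewidth is 4.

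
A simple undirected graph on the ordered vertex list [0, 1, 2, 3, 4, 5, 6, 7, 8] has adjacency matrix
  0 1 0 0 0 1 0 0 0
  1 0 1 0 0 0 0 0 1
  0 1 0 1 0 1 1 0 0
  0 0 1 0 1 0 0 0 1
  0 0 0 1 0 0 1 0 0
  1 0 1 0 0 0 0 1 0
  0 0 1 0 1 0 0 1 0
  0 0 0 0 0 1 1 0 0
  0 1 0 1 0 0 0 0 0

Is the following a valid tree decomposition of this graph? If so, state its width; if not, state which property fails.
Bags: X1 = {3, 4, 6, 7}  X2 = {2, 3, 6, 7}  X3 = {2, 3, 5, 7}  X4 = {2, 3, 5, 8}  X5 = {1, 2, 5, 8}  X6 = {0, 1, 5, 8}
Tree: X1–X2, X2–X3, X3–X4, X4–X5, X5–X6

Vertex coverage: the bags together contain {0, 1, 2, 3, 4, 5, 6, 7, 8}, the full vertex set. Edge coverage: each edge of G has both endpoints in at least one bag. Running intersection: for every vertex, the bags containing it form a connected subtree. All three properties hold, so this is a valid tree decomposition of width max|bag| − 1 = 3, and hence tw(G) ≤ 3.

Yes; width 3.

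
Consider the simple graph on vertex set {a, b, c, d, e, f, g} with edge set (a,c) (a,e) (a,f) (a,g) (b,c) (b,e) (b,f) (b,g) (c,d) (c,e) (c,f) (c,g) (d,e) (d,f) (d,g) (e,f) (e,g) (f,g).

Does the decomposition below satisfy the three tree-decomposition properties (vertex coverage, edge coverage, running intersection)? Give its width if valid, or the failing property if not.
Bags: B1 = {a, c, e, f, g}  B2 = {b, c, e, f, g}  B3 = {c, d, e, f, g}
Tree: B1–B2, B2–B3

Yes; width 4.

Checking the three conditions: (i) the bags cover all of {a, b, c, d, e, f, g}; (ii) for each edge, some bag contains both endpoints; (iii) the bags containing any fixed vertex form a subtree. All hold, so the decomposition is valid with width 5 − 1 = 4.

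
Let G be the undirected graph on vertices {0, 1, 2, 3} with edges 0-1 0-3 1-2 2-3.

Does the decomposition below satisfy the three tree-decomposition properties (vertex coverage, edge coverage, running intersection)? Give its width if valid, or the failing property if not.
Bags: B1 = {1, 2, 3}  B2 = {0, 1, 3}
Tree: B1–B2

Yes; width 2.

Checking the three conditions: (i) the bags cover all of {0, 1, 2, 3}; (ii) for each edge, some bag contains both endpoints; (iii) the bags containing any fixed vertex form a subtree. All hold, so the decomposition is valid with width 3 − 1 = 2.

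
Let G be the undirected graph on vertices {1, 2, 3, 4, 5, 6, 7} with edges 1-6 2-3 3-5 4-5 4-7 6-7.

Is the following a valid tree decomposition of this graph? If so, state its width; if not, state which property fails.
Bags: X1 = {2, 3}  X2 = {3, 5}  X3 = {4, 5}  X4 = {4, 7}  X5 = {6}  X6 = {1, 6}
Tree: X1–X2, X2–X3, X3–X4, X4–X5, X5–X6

A tree decomposition must satisfy three properties: every vertex lies in some bag; for every edge, both endpoints lie together in some bag; and for every vertex, the bags containing it form a connected subtree. Here edge (7,6) lies in no bag, so the decomposition is invalid.

No — edge (7,6) lies in no bag.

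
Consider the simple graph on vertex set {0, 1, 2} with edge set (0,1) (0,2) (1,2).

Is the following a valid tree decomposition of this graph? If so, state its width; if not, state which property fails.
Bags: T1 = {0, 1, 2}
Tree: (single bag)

Yes; width 2.

Every vertex of G appears in some bag (union = {0, 1, 2}); every edge is covered by a bag; and for each vertex v the set of bags containing v is connected in the bag tree. The decomposition is therefore valid. The largest bag has 3 vertices, so the width is 2.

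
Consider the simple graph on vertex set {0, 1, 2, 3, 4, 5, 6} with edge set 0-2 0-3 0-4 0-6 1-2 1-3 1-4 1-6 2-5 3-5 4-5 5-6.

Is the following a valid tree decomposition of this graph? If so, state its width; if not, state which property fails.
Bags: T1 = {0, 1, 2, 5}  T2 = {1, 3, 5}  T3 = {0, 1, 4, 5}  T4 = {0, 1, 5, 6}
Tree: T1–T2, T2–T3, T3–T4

No — edge (0,3) lies in no bag.

A tree decomposition must satisfy three properties: every vertex lies in some bag; for every edge, both endpoints lie together in some bag; and for every vertex, the bags containing it form a connected subtree. Here edge (0,3) lies in no bag, so the decomposition is invalid.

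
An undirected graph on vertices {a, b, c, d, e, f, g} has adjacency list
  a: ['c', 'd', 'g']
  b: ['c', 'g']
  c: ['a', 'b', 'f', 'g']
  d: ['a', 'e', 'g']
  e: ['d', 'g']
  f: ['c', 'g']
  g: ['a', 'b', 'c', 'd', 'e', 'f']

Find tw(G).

2

A width-2 tree decomposition is:
Bags: B1 = {a, c, g}  B2 = {a, d, g}  B3 = {b, c, g}  B4 = {c, f, g}  B5 = {d, e, g}
Tree: B1–B2, B1–B3, B3–B4, B2–B5
Every bag has size at most 3, so the width is 3 − 1 = 2 and tw(G) ≤ 2. On the other hand G contains the 3-clique {d, e, g}. A clique must lie in a single bag of any decomposition, so no decomposition can have width below 2. Therefore the treewidth is 2.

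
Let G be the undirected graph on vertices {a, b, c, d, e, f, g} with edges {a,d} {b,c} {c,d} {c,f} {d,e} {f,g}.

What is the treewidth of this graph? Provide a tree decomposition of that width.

Every bag has size at most 2, so the width is 2 − 1 = 1 and tw(G) ≤ 1. Any graph with an edge has treewidth ≥ 1, and G has the edge c–d. Hence tw(G) = 1 exactly.

Treewidth 1.
Bags: B1 = {c, d}  B2 = {d, e}  B3 = {c, f}  B4 = {f, g}  B5 = {b, c}  B6 = {a, d}
Tree: B1–B2, B1–B3, B3–B4, B3–B5, B2–B6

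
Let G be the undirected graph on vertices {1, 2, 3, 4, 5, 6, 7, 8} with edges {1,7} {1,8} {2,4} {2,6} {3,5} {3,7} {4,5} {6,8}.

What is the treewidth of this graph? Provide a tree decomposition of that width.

Every bag has size at most 3, so the width is 3 − 1 = 2 and tw(G) ≤ 2. Since 4–2–6–8–1–7–3–5–4 is a cycle in G, G is not acyclic. Forests are exactly the graphs of treewidth ≤ 1, so tw(G) ≥ 2. Therefore the treewidth is 2.

Treewidth 2.
Bags: B1 = {2, 4, 6}  B2 = {4, 6, 8}  B3 = {1, 4, 8}  B4 = {1, 4, 7}  B5 = {3, 4, 7}  B6 = {3, 4, 5}
Tree: B1–B2, B2–B3, B3–B4, B4–B5, B5–B6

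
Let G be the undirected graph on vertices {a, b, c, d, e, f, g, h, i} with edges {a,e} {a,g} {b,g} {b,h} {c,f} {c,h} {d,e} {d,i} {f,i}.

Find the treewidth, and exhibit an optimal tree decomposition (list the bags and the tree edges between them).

The largest bag has 3 vertices, giving width 2; this decomposition certifies tw(G) ≤ 2. For the lower bound, G contains the cycle a–e–d–i–f–c–h–b–g–a, so G is not a forest; only forests have treewidth ≤ 1, hence tw(G) ≥ 2. Therefore the treewidth is 2.

Treewidth 2.
One optimal decomposition is:
Bags: B1 = {a, d, e}  B2 = {a, d, i}  B3 = {a, f, i}  B4 = {a, c, f}  B5 = {a, c, h}  B6 = {a, b, h}  B7 = {a, b, g}
Tree: B1–B2, B2–B3, B3–B4, B4–B5, B5–B6, B6–B7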